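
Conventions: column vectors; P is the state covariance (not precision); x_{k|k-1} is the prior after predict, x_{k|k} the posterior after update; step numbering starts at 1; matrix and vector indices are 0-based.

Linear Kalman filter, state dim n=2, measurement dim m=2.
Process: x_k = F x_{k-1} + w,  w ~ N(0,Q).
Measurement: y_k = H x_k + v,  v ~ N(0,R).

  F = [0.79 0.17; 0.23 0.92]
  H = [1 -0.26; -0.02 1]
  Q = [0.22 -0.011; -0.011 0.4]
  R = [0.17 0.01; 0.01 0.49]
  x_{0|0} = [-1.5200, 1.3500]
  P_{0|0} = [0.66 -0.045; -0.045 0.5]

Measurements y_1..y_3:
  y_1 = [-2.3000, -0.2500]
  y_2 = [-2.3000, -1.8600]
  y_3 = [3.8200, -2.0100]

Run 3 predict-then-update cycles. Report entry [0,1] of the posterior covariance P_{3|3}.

step 1: x^-=[-0.9713, 0.8924]  P^-=[0.6343 0.1527; 0.1527 0.8391]  S=[0.7816 -0.0674; -0.0674 1.3232]  K=[0.7732 0.1452; -0.0295 0.6303]  nu=[-1.0967, -1.1618]  x^+=[-1.9879, 0.1924]  P^+=[0.1542 0.0819; 0.0819 0.3102]
step 2: x^-=[-1.5378, -0.2802]  P^-=[0.3472 0.1283; 0.1283 0.7054]  S=[0.4982 -0.0514; -0.0514 1.1904]  K=[0.6434 0.1297; -0.0499 0.5883]  nu=[-0.8351, -1.6105]  x^+=[-2.2840, -1.1859]  P^+=[0.1295 0.0726; 0.0726 0.2892]
step 3: x^-=[-2.0059, -1.6164]  P^-=[0.3287 0.1134; 0.1134 0.6823]  S=[0.4859 -0.0600; -0.0600 1.1679]  K=[0.6312 0.1239; -0.0603 0.5792]  nu=[5.4057, -0.4338]  x^+=[1.3521, -2.1933]  P^+=[0.1266 0.0695; 0.0695 0.2846]

P_post[0,1] = 0.0695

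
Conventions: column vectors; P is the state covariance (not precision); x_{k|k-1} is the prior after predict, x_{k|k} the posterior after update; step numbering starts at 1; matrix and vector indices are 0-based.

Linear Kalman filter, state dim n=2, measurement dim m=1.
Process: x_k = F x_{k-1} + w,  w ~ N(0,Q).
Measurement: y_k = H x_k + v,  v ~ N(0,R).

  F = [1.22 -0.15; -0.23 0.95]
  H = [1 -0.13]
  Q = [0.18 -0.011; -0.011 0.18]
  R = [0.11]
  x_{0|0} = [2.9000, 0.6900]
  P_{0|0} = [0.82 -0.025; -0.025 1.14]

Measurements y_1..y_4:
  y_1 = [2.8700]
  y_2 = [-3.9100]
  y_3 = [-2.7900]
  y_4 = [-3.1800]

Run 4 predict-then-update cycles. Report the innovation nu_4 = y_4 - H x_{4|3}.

step 1: x^-=[3.4345, -0.0115]  P^-=[1.4353 -0.4334; -0.4334 1.2632]  S=[1.6793]  K=[0.8882; -0.3559]  nu=[-0.5660]  x^+=[2.9318, 0.1899]  P^+=[0.1104 0.0974; 0.0974 1.0505]
step 2: x^-=[3.5483, -0.4939]  P^-=[0.3323 -0.0754; -0.0754 1.0913]  S=[0.4803]  K=[0.7122; -0.4524]  nu=[-7.5225]  x^+=[-1.8090, 2.9090]  P^+=[0.0887 0.0793; 0.0793 0.9931]
step 3: x^-=[-2.6433, 3.1796]  P^-=[0.3053 -0.0827; -0.0827 1.0463]  S=[0.4544]  K=[0.6954; -0.4813]  nu=[0.2667]  x^+=[-2.4579, 3.0512]  P^+=[0.0855 0.0694; 0.0694 0.9410]
step 4: x^-=[-3.4563, 3.4640]  P^-=[0.3031 -0.0863; -0.0863 1.0034]  S=[0.4524]  K=[0.6946; -0.4790]  nu=[0.7266]  x^+=[-2.9516, 3.1159]  P^+=[0.0848 0.0643; 0.0643 0.8996]

innov = [0.7266]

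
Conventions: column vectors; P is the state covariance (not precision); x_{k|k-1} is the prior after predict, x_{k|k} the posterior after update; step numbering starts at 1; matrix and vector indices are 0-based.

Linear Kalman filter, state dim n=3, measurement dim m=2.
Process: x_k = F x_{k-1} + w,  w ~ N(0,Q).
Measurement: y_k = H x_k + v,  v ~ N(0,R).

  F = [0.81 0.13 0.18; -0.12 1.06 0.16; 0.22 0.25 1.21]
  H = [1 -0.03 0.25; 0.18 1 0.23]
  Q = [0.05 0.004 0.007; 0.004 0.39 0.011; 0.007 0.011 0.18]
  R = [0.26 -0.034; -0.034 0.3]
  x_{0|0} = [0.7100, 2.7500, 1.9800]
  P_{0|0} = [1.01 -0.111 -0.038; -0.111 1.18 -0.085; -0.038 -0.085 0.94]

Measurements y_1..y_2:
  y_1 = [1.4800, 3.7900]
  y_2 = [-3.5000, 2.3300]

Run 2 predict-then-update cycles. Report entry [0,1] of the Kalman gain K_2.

K[0,1] = 0.0048

step 1: x^-=[1.2890, 3.1466, 3.2395]  P^-=[0.7246 -0.0202 0.3485; -0.0202 1.7553 0.3482; 0.3485 0.3482 1.5950]  S=[1.2561 0.2959; 0.2959 2.3450]  K=[0.6468 -0.0004; -0.1780 0.8036; 0.5240 0.2656]  nu=[-0.5245, -0.3337]  x^+=[0.9499, 2.9718, 2.8761]  P^+=[0.1993 -0.0286 -0.1278; -0.0286 0.2858 -0.1457; -0.1278 -0.1457 1.0024]
step 2: x^-=[1.6734, 3.4963, 4.4320]  P^-=[0.1680 -0.0159 0.1038; -0.0159 0.7024 0.0911; 0.1038 0.0911 1.5158]  S=[0.5748 0.0972; 0.0972 1.1328]  K=[0.3373 0.0048; -0.1342 0.6475; 0.7779 0.3379]  nu=[-6.1765, -2.4868]  x^+=[-0.4221, 2.7146, -1.2131]  P^+=[0.1022 -0.0145 -0.0604; -0.0145 0.2340 -0.1414; -0.0604 -0.1414 0.9875]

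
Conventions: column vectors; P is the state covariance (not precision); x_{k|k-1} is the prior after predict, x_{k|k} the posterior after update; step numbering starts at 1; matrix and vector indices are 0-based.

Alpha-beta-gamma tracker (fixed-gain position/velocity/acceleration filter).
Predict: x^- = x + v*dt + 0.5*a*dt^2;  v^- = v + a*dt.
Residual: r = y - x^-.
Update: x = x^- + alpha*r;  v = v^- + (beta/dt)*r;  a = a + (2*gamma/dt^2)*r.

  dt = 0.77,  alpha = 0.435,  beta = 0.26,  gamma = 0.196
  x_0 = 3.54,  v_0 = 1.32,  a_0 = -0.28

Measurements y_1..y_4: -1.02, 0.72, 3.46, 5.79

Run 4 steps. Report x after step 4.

x_post = 0.6289

step 1: x_pred=4.4734  r=-5.4934  x^+=2.0838  v^+=-0.7505  a^+=-3.9120
step 2: x_pred=0.3462  r=0.3738  x^+=0.5088  v^+=-3.6365  a^+=-3.6648
step 3: x_pred=-3.3778  r=6.8378  x^+=-0.4033  v^+=-4.1496  a^+=0.8560
step 4: x_pred=-3.3448  r=9.1348  x^+=0.6289  v^+=-0.4060  a^+=6.8955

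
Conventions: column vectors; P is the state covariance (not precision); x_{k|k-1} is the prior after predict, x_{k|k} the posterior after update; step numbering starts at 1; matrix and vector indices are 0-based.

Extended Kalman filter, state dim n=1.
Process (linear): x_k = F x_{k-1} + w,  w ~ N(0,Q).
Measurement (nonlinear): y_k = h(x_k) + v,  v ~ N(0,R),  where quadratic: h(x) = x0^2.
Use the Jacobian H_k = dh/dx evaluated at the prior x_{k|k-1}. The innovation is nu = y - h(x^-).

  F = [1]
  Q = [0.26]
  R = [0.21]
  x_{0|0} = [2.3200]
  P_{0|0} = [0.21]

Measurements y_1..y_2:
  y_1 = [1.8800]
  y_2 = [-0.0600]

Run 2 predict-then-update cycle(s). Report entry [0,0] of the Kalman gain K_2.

step 1: x^-=[2.3200]  P^-=[0.4700]  H_jac=[4.6400]  S=[10.3289]  K=[0.2111]  nu=[-3.5024]  x^+=[1.5805]  P^+=[0.0096]
step 2: x^-=[1.5805]  P^-=[0.2696]  H_jac=[3.1610]  S=[2.9034]  K=[0.2935]  nu=[-2.5580]  x^+=[0.8298]  P^+=[0.0195]

K[0,0] = 0.2935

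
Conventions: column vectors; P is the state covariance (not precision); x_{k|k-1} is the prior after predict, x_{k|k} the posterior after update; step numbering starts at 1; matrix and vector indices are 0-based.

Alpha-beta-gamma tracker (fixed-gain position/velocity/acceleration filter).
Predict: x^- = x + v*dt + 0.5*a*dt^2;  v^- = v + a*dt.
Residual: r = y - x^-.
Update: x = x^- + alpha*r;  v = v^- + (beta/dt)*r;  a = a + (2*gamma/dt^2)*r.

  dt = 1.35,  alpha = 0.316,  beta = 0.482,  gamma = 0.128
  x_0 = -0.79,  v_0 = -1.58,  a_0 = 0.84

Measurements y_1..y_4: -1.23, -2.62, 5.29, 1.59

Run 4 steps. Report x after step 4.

x_post = 5.8908

step 1: x_pred=-2.1576  r=0.9276  x^+=-1.8644  v^+=-0.1148  a^+=0.9703
step 2: x_pred=-1.1353  r=-1.4847  x^+=-1.6045  v^+=0.6650  a^+=0.7617
step 3: x_pred=-0.0126  r=5.3026  x^+=1.6630  v^+=3.5865  a^+=1.5066
step 4: x_pred=7.8777  r=-6.2877  x^+=5.8908  v^+=3.3755  a^+=0.6234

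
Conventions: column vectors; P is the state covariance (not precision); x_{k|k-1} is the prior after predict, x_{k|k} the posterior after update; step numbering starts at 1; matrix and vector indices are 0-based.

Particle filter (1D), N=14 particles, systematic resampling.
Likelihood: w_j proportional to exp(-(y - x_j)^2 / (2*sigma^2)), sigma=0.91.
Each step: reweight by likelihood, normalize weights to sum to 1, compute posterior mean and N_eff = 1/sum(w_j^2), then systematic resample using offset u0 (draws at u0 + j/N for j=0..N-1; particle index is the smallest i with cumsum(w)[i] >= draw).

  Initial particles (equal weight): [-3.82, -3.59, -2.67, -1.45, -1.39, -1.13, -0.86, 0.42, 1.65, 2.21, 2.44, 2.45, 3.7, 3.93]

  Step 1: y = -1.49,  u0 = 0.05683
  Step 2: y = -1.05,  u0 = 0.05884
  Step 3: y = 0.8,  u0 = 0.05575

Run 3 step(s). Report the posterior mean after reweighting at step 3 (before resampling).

post_mean = -0.4347

step 1: w=[0.0087, 0.0160, 0.0990, 0.2293, 0.2281, 0.2122, 0.1806, 0.0254, 0.0006, 0.0001, 0.0000, 0.0000, 0.0000, 0.0000]  mean=-1.3878  Neff=5.1797  idx=[2, 3, 3, 3, 3, 4, 4, 4, 5, 5, 5, 6, 6, 7]
step 2: w=[0.0173, 0.0766, 0.0766, 0.0766, 0.0766, 0.0787, 0.0787, 0.0787, 0.0841, 0.0841, 0.0841, 0.0826, 0.0826, 0.0229]  mean=-1.2360  Neff=12.8689  idx=[1, 2, 3, 4, 5, 6, 7, 7, 8, 9, 10, 11, 12, 13]
step 3: w=[0.0233, 0.0233, 0.0233, 0.0233, 0.0273, 0.0273, 0.0273, 0.0273, 0.0522, 0.0522, 0.0522, 0.0937, 0.0937, 0.4535]  mean=-0.4347  Neff=4.2274  idx=[2, 5, 7, 9, 10, 11, 12, 13, 13, 13, 13, 13, 13, 13]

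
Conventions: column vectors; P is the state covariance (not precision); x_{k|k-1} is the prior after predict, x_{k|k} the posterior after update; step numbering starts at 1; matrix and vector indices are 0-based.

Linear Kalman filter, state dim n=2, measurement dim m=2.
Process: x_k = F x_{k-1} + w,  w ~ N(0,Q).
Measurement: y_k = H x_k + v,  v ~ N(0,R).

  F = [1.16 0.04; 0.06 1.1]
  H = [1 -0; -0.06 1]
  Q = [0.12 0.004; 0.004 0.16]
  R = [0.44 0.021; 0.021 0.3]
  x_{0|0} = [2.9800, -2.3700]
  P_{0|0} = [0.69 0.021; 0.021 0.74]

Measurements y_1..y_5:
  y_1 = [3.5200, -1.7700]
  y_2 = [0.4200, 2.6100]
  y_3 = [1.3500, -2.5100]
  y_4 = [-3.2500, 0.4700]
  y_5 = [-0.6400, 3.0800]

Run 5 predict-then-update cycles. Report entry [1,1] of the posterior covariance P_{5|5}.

P_post[1,1] = 0.1662

step 1: x^-=[3.3620, -2.4282]  P^-=[1.0516 0.1114; 0.1114 1.0607]  S=[1.4916 0.0693; 0.0693 1.3511]  K=[0.7050 -0.0004; 0.0385 0.7781]  nu=[0.1580, 0.8599]  x^+=[3.4730, -1.7530]  P^+=[0.3102 0.0333; 0.0333 0.2362]
step 2: x^-=[3.9586, -1.7199]  P^-=[0.5409 0.0786; 0.0786 0.4514]  S=[0.9809 0.0671; 0.0671 0.7439]  K=[0.5506 0.0123; 0.0393 0.5969]  nu=[-3.5386, 4.5674]  x^+=[2.0665, 0.8675]  P^+=[0.2425 0.0298; 0.0298 0.1817]
step 3: x^-=[2.4319, 1.0782]  P^-=[0.4494 0.0670; 0.0670 0.3846]  S=[0.8894 0.0610; 0.0610 0.6782]  K=[0.5043 0.0136; 0.0370 0.5579]  nu=[-1.0819, -3.4423]  x^+=[1.8393, -0.8822]  P^+=[0.2222 0.0280; 0.0280 0.1698]
step 4: x^-=[2.0983, -0.8601]  P^-=[0.4219 0.0627; 0.0627 0.3700]  S=[0.8619 0.0584; 0.0584 0.6640]  K=[0.4886 0.0134; 0.0356 0.5484]  nu=[-5.3483, 1.4560]  x^+=[-0.4952, -0.2521]  P^+=[0.2153 0.0272; 0.0272 0.1669]
step 5: x^-=[-0.5845, -0.3070]  P^-=[0.4124 0.0611; 0.0611 0.3663]  S=[0.8524 0.0573; 0.0573 0.6605]  K=[0.4829 0.0131; 0.0349 0.5460]  nu=[-0.0555, 3.3520]  x^+=[-0.5674, 1.5214]  P^+=[0.2128 0.0268; 0.0268 0.1662]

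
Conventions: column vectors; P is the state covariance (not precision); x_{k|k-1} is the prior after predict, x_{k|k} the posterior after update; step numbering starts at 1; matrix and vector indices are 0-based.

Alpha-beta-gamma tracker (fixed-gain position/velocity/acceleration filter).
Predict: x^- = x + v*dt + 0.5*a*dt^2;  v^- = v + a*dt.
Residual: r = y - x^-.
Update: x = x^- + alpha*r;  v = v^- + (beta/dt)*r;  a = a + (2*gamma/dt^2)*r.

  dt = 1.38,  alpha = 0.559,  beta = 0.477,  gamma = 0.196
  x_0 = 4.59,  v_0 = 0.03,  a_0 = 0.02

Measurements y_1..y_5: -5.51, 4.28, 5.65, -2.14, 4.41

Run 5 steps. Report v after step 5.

step 1: x_pred=4.6504  r=-10.1604  x^+=-1.0292  v^+=-3.4544  a^+=-2.0714
step 2: x_pred=-7.7687  r=12.0487  x^+=-1.0335  v^+=-2.1483  a^+=0.4087
step 3: x_pred=-3.6090  r=9.2590  x^+=1.5668  v^+=1.6161  a^+=2.3145
step 4: x_pred=6.0009  r=-8.1409  x^+=1.4501  v^+=1.9962  a^+=0.6388
step 5: x_pred=4.8132  r=-0.4032  x^+=4.5878  v^+=2.7384  a^+=0.5558

v_post = 2.7384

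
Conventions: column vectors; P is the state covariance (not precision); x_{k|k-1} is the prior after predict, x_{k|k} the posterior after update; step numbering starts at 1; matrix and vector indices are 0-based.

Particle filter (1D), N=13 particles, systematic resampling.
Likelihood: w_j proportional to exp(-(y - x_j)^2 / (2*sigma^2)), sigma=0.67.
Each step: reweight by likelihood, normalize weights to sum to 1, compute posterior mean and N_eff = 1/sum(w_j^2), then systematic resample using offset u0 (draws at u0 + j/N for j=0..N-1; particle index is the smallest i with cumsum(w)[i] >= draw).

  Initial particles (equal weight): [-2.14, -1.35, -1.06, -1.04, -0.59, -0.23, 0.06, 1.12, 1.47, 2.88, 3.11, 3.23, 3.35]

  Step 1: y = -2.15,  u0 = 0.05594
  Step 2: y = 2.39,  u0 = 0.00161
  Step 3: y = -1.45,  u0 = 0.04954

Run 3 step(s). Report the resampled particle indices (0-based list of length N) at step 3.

resampled_idx = [0, 0, 1, 2, 3, 4, 5, 6, 7, 9, 10, 11, 12]

step 1: w=[0.4768, 0.2338, 0.1270, 0.1209, 0.0317, 0.0079, 0.0021, 0.0000, 0.0000, 0.0000, 0.0000, 0.0000, 0.0000]  mean=-1.6165  Neff=3.1872  idx=[0, 0, 0, 0, 0, 0, 1, 1, 1, 2, 2, 3, 4]
step 2: w=[0.0000, 0.0000, 0.0000, 0.0000, 0.0000, 0.0000, 0.0030, 0.0030, 0.0030, 0.0308, 0.0308, 0.0359, 0.8933]  mean=-0.6421  Neff=1.2481  idx=[6, 11, 12, 12, 12, 12, 12, 12, 12, 12, 12, 12, 12]
step 3: w=[0.1488, 0.1248, 0.0660, 0.0660, 0.0660, 0.0660, 0.0660, 0.0660, 0.0660, 0.0660, 0.0660, 0.0660, 0.0660]  mean=-0.7593  Neff=11.6699  idx=[0, 0, 1, 2, 3, 4, 5, 6, 7, 9, 10, 11, 12]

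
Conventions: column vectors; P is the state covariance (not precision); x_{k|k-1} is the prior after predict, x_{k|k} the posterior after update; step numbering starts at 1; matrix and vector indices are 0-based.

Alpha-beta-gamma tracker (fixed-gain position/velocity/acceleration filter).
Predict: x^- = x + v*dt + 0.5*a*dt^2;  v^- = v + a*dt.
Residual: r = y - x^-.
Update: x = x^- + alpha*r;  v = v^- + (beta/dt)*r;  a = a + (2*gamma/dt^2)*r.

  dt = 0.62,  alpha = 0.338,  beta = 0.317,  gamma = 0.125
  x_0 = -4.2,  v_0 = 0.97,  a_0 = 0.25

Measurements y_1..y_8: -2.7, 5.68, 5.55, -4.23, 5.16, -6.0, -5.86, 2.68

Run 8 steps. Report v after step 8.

step 1: x_pred=-3.5506  r=0.8506  x^+=-3.2631  v^+=1.5599  a^+=0.8032
step 2: x_pred=-2.1416  r=7.8216  x^+=0.5021  v^+=6.0569  a^+=5.8900
step 3: x_pred=5.3895  r=0.1605  x^+=5.4437  v^+=9.7908  a^+=5.9944
step 4: x_pred=12.6662  r=-16.8962  x^+=6.9553  v^+=4.8685  a^+=-4.9942
step 5: x_pred=9.0139  r=-3.8539  x^+=7.7113  v^+=-0.1984  a^+=-7.5007
step 6: x_pred=6.1467  r=-12.1467  x^+=2.0411  v^+=-11.0592  a^+=-15.4004
step 7: x_pred=-7.7756  r=1.9156  x^+=-7.1281  v^+=-19.6281  a^+=-14.1546
step 8: x_pred=-22.0180  r=24.6980  x^+=-13.6701  v^+=-15.7760  a^+=1.9081

v_post = -15.7760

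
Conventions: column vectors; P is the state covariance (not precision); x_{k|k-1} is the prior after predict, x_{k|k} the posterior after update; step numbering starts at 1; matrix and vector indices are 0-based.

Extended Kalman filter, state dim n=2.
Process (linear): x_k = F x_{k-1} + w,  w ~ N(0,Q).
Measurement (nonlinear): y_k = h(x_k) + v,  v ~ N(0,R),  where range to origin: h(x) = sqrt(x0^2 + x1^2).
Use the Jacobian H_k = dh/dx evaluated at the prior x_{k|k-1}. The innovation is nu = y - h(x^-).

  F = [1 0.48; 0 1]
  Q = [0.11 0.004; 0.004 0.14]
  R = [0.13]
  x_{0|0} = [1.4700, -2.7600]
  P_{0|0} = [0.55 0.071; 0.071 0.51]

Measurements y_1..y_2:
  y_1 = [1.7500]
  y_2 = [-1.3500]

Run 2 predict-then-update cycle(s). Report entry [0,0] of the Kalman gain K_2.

K[0,0] = -0.7180

step 1: x^-=[0.1452, -2.7600]  P^-=[0.8457 0.3198; 0.3198 0.6500]  H_jac=[0.0525 -0.9986]  S=[0.7470]  K=[-0.3681; -0.8465]  nu=[-1.0138]  x^+=[0.5183, -1.9018]  P^+=[0.7445 0.0871; 0.0871 0.1148]
step 2: x^-=[-0.3945, -1.9018]  P^-=[0.9645 0.1462; 0.1462 0.2548]  H_jac=[-0.2031 -0.9792]  S=[0.4722]  K=[-0.7180; -0.5912]  nu=[-3.2923]  x^+=[1.9694, 0.0445]  P^+=[0.7211 -0.0543; -0.0543 0.0897]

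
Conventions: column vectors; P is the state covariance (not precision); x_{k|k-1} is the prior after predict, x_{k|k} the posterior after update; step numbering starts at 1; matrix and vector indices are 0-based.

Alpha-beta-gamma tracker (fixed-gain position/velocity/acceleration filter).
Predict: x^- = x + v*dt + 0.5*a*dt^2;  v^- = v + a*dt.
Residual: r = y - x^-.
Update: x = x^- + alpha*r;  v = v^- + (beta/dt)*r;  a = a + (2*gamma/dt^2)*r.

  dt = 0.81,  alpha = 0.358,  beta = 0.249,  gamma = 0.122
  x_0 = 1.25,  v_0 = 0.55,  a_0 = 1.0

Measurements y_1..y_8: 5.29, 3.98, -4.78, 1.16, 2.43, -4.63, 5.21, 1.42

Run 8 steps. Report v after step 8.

step 1: x_pred=2.0236  r=3.2664  x^+=3.1929  v^+=2.3641  a^+=2.2148
step 2: x_pred=5.8344  r=-1.8544  x^+=5.1706  v^+=3.5880  a^+=1.5251
step 3: x_pred=8.5772  r=-13.3572  x^+=3.7953  v^+=0.7173  a^+=-3.4423
step 4: x_pred=3.2470  r=-2.0870  x^+=2.4999  v^+=-2.7126  a^+=-4.2185
step 5: x_pred=-1.0812  r=3.5112  x^+=0.1758  v^+=-5.0502  a^+=-2.9127
step 6: x_pred=-4.8704  r=0.2404  x^+=-4.7843  v^+=-7.3356  a^+=-2.8233
step 7: x_pred=-11.6523  r=16.8623  x^+=-5.6156  v^+=-4.4389  a^+=3.4477
step 8: x_pred=-8.0801  r=9.5001  x^+=-4.6791  v^+=1.2742  a^+=6.9807

v_post = 1.2742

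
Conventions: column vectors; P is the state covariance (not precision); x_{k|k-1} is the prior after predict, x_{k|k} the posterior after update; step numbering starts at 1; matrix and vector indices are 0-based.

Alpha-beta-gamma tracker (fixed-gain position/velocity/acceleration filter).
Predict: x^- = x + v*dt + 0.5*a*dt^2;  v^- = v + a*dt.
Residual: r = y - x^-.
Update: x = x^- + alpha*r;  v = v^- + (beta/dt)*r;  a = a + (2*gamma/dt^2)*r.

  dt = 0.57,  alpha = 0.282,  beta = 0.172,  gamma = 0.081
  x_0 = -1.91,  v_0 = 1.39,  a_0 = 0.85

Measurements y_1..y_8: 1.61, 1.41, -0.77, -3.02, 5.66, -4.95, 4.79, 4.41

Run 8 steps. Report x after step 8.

step 1: x_pred=-0.9796  r=2.5896  x^+=-0.2493  v^+=2.6559  a^+=2.1412
step 2: x_pred=1.6124  r=-0.2024  x^+=1.5553  v^+=3.8154  a^+=2.0403
step 3: x_pred=4.0615  r=-4.8315  x^+=2.6990  v^+=3.5204  a^+=-0.3687
step 4: x_pred=4.6458  r=-7.6658  x^+=2.4840  v^+=0.9970  a^+=-4.1910
step 5: x_pred=2.3715  r=3.2885  x^+=3.2989  v^+=-0.3995  a^+=-2.5513
step 6: x_pred=2.6567  r=-7.6067  x^+=0.5116  v^+=-4.1491  a^+=-6.3441
step 7: x_pred=-2.8840  r=7.6740  x^+=-0.7199  v^+=-5.4496  a^+=-2.5177
step 8: x_pred=-4.2352  r=8.6452  x^+=-1.7973  v^+=-4.2760  a^+=1.7929

x_post = -1.7973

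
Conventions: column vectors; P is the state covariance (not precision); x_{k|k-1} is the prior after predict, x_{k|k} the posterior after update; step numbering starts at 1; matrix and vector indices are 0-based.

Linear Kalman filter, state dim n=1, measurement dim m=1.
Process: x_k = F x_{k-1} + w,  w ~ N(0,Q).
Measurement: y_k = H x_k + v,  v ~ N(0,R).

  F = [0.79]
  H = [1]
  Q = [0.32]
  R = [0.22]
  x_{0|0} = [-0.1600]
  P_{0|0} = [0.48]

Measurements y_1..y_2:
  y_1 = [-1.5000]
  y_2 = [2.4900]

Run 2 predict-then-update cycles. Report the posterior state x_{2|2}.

step 1: x^-=[-0.1264]  P^-=[0.6196]  S=[0.8396]  K=[0.7380]  nu=[-1.3736]  x^+=[-1.1401]  P^+=[0.1624]
step 2: x^-=[-0.9006]  P^-=[0.4213]  S=[0.6413]  K=[0.6570]  nu=[3.3906]  x^+=[1.3269]  P^+=[0.1445]

x_post = [1.3269]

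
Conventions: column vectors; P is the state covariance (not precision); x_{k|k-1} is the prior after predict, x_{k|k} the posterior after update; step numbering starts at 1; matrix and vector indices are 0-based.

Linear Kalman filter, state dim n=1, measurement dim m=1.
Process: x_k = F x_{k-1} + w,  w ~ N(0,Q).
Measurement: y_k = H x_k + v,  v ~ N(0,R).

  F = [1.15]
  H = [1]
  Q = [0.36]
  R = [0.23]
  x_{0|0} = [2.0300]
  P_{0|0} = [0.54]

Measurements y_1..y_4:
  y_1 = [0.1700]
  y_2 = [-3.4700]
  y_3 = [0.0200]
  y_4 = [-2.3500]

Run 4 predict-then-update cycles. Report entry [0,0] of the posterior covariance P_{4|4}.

P_post[0,0] = 0.1645

step 1: x^-=[2.3345]  P^-=[1.0741]  S=[1.3041]  K=[0.8236]  nu=[-2.1645]  x^+=[0.5517]  P^+=[0.1894]
step 2: x^-=[0.6345]  P^-=[0.6105]  S=[0.8405]  K=[0.7264]  nu=[-4.1045]  x^+=[-2.3469]  P^+=[0.1671]
step 3: x^-=[-2.6989]  P^-=[0.5809]  S=[0.8109]  K=[0.7164]  nu=[2.7189]  x^+=[-0.7511]  P^+=[0.1648]
step 4: x^-=[-0.8638]  P^-=[0.5779]  S=[0.8079]  K=[0.7153]  nu=[-1.4862]  x^+=[-1.9269]  P^+=[0.1645]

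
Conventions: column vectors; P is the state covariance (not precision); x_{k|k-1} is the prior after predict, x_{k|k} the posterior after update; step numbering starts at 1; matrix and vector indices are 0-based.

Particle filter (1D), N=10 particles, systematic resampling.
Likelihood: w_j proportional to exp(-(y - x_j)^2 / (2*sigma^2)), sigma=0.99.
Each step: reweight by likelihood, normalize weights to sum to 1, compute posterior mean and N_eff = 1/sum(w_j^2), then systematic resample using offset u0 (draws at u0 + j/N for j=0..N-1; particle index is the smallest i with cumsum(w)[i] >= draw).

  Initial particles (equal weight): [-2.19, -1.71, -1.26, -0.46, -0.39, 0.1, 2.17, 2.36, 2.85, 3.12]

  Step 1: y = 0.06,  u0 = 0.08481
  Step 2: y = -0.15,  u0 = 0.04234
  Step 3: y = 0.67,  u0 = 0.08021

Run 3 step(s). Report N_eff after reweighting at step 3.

N_eff = 8.9334

step 1: w=[0.0207, 0.0553, 0.1124, 0.2381, 0.2465, 0.2731, 0.0282, 0.0184, 0.0052, 0.0023]  mean=-0.3332  Neff=4.7781  idx=[2, 2, 3, 3, 4, 4, 5, 5, 5, 7]
step 2: w=[0.0679, 0.0679, 0.1212, 0.1212, 0.1236, 0.1236, 0.1232, 0.1232, 0.1232, 0.0051]  mean=-0.3298  Neff=8.7188  idx=[0, 2, 2, 3, 4, 5, 6, 6, 7, 8]
step 3: w=[0.0240, 0.0837, 0.0837, 0.0837, 0.0905, 0.0905, 0.1360, 0.1360, 0.1360, 0.1360]  mean=-0.1619  Neff=8.9334  idx=[1, 2, 4, 5, 6, 6, 7, 8, 9, 9]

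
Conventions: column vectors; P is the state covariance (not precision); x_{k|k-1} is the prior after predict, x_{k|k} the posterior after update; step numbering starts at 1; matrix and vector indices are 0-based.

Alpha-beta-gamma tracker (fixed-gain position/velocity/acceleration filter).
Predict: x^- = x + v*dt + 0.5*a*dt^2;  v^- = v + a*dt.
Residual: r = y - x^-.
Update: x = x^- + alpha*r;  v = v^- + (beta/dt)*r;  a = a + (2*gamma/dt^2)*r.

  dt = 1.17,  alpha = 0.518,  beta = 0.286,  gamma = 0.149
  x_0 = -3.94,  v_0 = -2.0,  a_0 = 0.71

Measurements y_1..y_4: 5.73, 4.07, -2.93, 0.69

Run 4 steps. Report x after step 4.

step 1: x_pred=-5.7940  r=11.5240  x^+=0.1754  v^+=1.6477  a^+=3.2187
step 2: x_pred=4.3062  r=-0.2362  x^+=4.1839  v^+=5.3558  a^+=3.1673
step 3: x_pred=12.6180  r=-15.5480  x^+=4.5641  v^+=5.2609  a^+=-0.2174
step 4: x_pred=10.5706  r=-9.8806  x^+=5.4524  v^+=2.5913  a^+=-2.3684

x_post = 5.4524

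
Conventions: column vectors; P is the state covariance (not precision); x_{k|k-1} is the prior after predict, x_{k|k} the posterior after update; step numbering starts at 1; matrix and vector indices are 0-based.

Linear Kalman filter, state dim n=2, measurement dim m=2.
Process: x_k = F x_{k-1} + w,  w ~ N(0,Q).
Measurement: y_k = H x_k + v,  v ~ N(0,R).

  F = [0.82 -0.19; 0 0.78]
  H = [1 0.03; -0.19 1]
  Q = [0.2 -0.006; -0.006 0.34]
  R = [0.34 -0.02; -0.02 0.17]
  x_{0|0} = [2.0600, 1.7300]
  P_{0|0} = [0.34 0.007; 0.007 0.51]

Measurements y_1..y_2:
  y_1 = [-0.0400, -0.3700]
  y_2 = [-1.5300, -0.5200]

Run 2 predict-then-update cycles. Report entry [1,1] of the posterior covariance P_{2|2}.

P_post[1,1] = 0.1208

step 1: x^-=[1.3605, 1.3494]  P^-=[0.4448 -0.0771; -0.0771 0.6503]  S=[0.7808 -0.1617; -0.1617 0.8656]  K=[0.5493 -0.0841; 0.0887 0.7847]  nu=[-1.4410, -1.4609]  x^+=[0.6918, 0.0752]  P^+=[0.1881 0.0105; 0.0105 0.1336]
step 2: x^-=[0.5530, 0.0586]  P^-=[0.3281 -0.0191; -0.0191 0.4213]  S=[0.6673 -0.0887; -0.0887 0.6104]  K=[0.4824 -0.0633; 0.0845 0.7084]  nu=[-2.0847, -0.4736]  x^+=[-0.4226, -0.4529]  P^+=[0.1649 0.0109; 0.0109 0.1208]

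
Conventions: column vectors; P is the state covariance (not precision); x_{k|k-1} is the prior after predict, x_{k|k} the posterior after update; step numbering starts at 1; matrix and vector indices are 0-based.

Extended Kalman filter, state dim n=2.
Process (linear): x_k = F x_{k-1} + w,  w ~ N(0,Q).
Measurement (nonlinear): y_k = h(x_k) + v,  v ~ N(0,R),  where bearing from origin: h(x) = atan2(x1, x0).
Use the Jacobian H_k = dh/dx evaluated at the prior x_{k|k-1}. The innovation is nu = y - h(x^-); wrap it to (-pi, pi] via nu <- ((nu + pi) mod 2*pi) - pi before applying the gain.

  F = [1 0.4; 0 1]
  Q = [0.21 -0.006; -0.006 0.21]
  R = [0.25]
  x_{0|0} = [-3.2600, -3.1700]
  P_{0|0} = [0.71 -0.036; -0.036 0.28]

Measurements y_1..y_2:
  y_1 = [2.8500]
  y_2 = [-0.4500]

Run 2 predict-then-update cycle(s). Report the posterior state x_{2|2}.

x_post = [-5.6024, -3.5766]

step 1: x^-=[-4.5280, -3.1700]  P^-=[0.9360 0.0700; 0.0700 0.4900]  H_jac=[0.1038 -0.1482]  S=[0.2687]  K=[0.3228; -0.2433]  nu=[-0.9024]  x^+=[-4.8193, -2.9505]  P^+=[0.9080 0.0911; 0.0911 0.4741]
step 2: x^-=[-5.9995, -2.9505]  P^-=[1.2667 0.2747; 0.2747 0.6841]  H_jac=[0.0660 -0.1342]  S=[0.2630]  K=[0.1777; -0.2802]  nu=[2.2345]  x^+=[-5.6024, -3.5766]  P^+=[1.2584 0.2878; 0.2878 0.6635]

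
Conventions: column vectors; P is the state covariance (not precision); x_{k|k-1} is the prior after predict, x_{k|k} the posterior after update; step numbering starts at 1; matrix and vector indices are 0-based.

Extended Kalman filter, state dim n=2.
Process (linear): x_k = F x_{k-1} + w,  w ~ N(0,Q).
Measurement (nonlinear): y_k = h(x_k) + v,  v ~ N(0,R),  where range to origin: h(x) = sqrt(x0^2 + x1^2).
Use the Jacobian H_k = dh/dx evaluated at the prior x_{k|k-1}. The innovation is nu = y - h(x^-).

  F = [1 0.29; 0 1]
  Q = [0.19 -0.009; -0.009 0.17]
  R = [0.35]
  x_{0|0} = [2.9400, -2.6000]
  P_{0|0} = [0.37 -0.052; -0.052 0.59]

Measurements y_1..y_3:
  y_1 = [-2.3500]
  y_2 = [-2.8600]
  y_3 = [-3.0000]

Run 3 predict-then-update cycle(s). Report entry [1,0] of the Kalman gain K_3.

K[1,0] = -0.3002

step 1: x^-=[2.1860, -2.6000]  P^-=[0.5795 0.1101; 0.1101 0.7600]  H_jac=[0.6435 -0.7654]  S=[0.9268]  K=[0.3114; -0.5512]  nu=[-5.7469]  x^+=[0.3962, 0.5678]  P^+=[0.4896 0.2692; 0.2692 0.4784]
step 2: x^-=[0.5609, 0.5678]  P^-=[0.8759 0.3989; 0.3989 0.6484]  H_jac=[0.7027 0.7115]  S=[1.5097]  K=[0.5957; 0.4913]  nu=[-3.6581]  x^+=[-1.6184, -1.2293]  P^+=[0.3401 -0.0429; -0.0429 0.2840]
step 3: x^-=[-1.9749, -1.2293]  P^-=[0.5292 0.0305; 0.0305 0.4540]  H_jac=[-0.8490 -0.5284]  S=[0.8855]  K=[-0.5255; -0.3002]  nu=[-5.3263]  x^+=[0.8240, 0.3695]  P^+=[0.2846 -0.1092; -0.1092 0.3743]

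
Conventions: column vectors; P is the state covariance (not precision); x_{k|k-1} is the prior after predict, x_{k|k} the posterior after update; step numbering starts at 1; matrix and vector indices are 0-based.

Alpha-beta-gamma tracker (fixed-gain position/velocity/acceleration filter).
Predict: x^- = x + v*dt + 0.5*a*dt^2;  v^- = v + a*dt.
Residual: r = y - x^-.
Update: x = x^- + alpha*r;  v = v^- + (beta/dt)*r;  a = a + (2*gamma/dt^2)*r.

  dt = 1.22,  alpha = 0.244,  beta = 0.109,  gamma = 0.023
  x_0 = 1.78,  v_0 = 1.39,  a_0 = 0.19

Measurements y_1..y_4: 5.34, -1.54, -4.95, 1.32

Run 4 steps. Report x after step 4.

x_post = 3.0552

step 1: x_pred=3.6172  r=1.7228  x^+=4.0376  v^+=1.7757  a^+=0.2432
step 2: x_pred=6.3850  r=-7.9250  x^+=4.4513  v^+=1.3644  a^+=-0.0017
step 3: x_pred=6.1146  r=-11.0646  x^+=3.4149  v^+=0.3738  a^+=-0.3436
step 4: x_pred=3.6152  r=-2.2952  x^+=3.0552  v^+=-0.2505  a^+=-0.4146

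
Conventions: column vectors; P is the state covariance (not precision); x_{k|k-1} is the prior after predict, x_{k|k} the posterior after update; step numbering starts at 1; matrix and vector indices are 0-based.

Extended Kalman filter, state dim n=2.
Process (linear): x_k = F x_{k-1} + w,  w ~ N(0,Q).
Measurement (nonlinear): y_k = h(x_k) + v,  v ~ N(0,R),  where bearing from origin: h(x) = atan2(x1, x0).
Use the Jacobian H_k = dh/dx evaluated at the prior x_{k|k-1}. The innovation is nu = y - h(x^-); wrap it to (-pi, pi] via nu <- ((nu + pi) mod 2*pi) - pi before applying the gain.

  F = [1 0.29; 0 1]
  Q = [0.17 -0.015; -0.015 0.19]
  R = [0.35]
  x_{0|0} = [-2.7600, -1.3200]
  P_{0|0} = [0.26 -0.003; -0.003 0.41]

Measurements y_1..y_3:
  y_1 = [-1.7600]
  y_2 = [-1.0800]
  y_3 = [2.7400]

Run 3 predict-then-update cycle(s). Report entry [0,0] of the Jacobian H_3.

step 1: x^-=[-3.1428, -1.3200]  P^-=[0.4627 0.1009; 0.1009 0.6000]  H_jac=[0.1136 -0.2705]  S=[0.3937]  K=[0.0642; -0.3831]  nu=[0.9840]  x^+=[-3.0796, -1.6970]  P^+=[0.4611 0.1106; 0.1106 0.5422]
step 2: x^-=[-3.5717, -1.6970]  P^-=[0.7409 0.2528; 0.2528 0.7322]  H_jac=[0.1085 -0.2284]  S=[0.3844]  K=[0.0589; -0.3637]  nu=[1.6181]  x^+=[-3.4764, -2.2855]  P^+=[0.7395 0.2611; 0.2611 0.6814]
step 3: x^-=[-4.1392, -2.2855]  P^-=[1.1182 0.4437; 0.4437 0.8714]  H_jac=[0.1022 -0.1851]  S=[0.3748]  K=[0.0859; -0.3095]  nu=[-0.9061]  x^+=[-4.2170, -2.0051]  P^+=[1.1155 0.4536; 0.4536 0.8355]

H_jac[0,0] = 0.1022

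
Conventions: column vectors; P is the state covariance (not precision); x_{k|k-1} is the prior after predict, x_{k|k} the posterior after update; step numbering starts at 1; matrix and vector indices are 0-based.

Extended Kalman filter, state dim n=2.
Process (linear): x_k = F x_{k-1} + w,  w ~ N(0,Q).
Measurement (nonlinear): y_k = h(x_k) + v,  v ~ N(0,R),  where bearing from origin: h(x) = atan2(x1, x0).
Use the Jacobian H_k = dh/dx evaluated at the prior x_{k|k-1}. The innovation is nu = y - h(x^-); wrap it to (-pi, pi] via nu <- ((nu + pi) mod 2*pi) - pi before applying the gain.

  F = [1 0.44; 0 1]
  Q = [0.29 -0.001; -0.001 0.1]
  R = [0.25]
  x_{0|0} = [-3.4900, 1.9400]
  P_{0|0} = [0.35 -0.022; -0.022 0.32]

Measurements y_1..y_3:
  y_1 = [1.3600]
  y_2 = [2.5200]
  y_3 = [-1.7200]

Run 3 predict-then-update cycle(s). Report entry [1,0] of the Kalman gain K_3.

K[1,0] = -0.3509

step 1: x^-=[-2.6364, 1.9400]  P^-=[0.6826 0.1178; 0.1178 0.4200]  H_jac=[-0.1811 -0.2461]  S=[0.3083]  K=[-0.4949; -0.4044]  nu=[-1.1472]  x^+=[-2.0686, 2.4039]  P^+=[0.6071 0.0561; 0.0561 0.3696]
step 2: x^-=[-1.0109, 2.4039]  P^-=[1.0180 0.2177; 0.2177 0.4696]  H_jac=[-0.3535 -0.1486]  S=[0.4104]  K=[-0.9555; -0.3576]  nu=[0.5511]  x^+=[-1.5375, 2.2069]  P^+=[0.6432 0.0775; 0.0775 0.4171]
step 3: x^-=[-0.5665, 2.2069]  P^-=[1.0822 0.2600; 0.2600 0.5171]  H_jac=[-0.4251 -0.1091]  S=[0.4759]  K=[-1.0264; -0.3509]  nu=[2.7411]  x^+=[-3.3800, 1.2451]  P^+=[0.5808 0.0886; 0.0886 0.4585]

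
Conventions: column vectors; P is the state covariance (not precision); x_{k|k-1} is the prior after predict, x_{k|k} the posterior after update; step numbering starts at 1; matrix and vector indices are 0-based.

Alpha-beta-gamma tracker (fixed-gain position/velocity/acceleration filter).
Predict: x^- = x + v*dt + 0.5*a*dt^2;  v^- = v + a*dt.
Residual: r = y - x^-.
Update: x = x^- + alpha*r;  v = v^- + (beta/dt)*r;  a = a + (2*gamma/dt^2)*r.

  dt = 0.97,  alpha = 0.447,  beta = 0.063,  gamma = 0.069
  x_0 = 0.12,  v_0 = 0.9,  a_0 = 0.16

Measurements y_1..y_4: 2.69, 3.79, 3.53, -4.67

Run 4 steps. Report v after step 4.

v_post = 1.4896

step 1: x_pred=1.0683  r=1.6217  x^+=1.7932  v^+=1.1605  a^+=0.3979
step 2: x_pred=3.1061  r=0.6839  x^+=3.4118  v^+=1.5909  a^+=0.4982
step 3: x_pred=5.1893  r=-1.6593  x^+=4.4476  v^+=1.9663  a^+=0.2548
step 4: x_pred=6.4748  r=-11.1448  x^+=1.4931  v^+=1.4896  a^+=-1.3798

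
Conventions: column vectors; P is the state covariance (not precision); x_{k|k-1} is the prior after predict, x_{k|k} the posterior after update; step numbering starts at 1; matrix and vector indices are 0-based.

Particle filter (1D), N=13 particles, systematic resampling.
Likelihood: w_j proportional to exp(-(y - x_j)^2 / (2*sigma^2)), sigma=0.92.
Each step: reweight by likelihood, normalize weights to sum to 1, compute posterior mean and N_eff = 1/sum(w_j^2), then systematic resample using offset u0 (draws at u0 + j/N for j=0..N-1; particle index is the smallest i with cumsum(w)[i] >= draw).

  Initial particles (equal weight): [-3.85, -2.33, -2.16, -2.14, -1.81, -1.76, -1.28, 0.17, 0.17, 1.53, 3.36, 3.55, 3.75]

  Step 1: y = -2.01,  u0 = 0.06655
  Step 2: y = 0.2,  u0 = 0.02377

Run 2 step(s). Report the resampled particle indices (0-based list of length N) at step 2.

resampled_idx = [2, 5, 7, 9, 10, 11, 11, 12, 12, 12, 12, 12, 12]

step 1: w=[0.0232, 0.1610, 0.1688, 0.1694, 0.1671, 0.1649, 0.1249, 0.0103, 0.0103, 0.0001, 0.0000, 0.0000, 0.0000]  mean=-1.9403  Neff=6.4695  idx=[1, 1, 2, 2, 3, 3, 4, 4, 4, 5, 5, 6, 8]
step 2: w=[0.0117, 0.0117, 0.0191, 0.0191, 0.0201, 0.0201, 0.0470, 0.0470, 0.0470, 0.0529, 0.0529, 0.1402, 0.5112]  mean=-0.7569  Neff=3.3892  idx=[2, 5, 7, 9, 10, 11, 11, 12, 12, 12, 12, 12, 12]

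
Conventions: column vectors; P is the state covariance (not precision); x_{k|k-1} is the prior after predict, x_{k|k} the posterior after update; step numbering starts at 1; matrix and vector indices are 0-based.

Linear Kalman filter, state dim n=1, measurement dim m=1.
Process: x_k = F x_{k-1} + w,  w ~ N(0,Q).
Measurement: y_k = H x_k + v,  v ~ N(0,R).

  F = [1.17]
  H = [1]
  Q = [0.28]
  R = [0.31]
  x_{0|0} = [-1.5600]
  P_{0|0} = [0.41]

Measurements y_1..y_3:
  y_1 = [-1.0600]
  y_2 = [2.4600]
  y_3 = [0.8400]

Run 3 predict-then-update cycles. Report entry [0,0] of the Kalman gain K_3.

K[0,0] = 0.6429

step 1: x^-=[-1.8252]  P^-=[0.8412]  S=[1.1512]  K=[0.7307]  nu=[0.7652]  x^+=[-1.2660]  P^+=[0.2265]
step 2: x^-=[-1.4813]  P^-=[0.5901]  S=[0.9001]  K=[0.6556]  nu=[3.9413]  x^+=[1.1026]  P^+=[0.2032]
step 3: x^-=[1.2900]  P^-=[0.5582]  S=[0.8682]  K=[0.6429]  nu=[-0.4500]  x^+=[1.0007]  P^+=[0.1993]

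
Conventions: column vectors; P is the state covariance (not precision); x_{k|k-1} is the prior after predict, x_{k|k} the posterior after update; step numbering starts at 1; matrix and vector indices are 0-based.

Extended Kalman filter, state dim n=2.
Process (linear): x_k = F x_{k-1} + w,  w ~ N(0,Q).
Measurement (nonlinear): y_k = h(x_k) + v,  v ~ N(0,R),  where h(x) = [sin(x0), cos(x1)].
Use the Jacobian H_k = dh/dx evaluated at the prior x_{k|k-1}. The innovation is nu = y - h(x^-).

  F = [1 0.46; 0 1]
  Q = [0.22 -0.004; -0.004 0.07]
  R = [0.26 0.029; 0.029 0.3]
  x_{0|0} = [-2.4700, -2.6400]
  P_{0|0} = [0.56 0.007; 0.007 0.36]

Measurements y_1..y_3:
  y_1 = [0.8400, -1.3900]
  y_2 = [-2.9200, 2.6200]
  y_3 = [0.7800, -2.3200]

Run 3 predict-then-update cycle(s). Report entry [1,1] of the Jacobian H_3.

step 1: x^-=[-3.6844, -2.6400]  P^-=[0.8626 0.1686; 0.1686 0.4300]  H_jac=[-0.8563 0.0000; 0.0000 0.4808]  S=[0.8925 -0.0404; -0.0404 0.3994]  K=[-0.8222 0.1198; -0.1390 0.5036]  nu=[0.3235, -0.5132]  x^+=[-4.0118, -2.9434]  P^+=[0.2456 0.0251; 0.0251 0.3058]
step 2: x^-=[-5.3658, -2.9434]  P^-=[0.5534 0.1618; 0.1618 0.3758]  H_jac=[0.6079 0.0000; 0.0000 0.1969]  S=[0.4645 0.0484; 0.0484 0.3146]  K=[0.7253 -0.0102; 0.1903 0.2060]  nu=[-3.7140, 3.6004]  x^+=[-8.0965, -2.9085]  P^+=[0.3098 0.0912; 0.0912 0.3419]
step 3: x^-=[-9.4344, -2.9085]  P^-=[0.6860 0.2445; 0.2445 0.4119]  H_jac=[-1.0000 0.0000; 0.0000 0.2310]  S=[0.9460 -0.0275; -0.0275 0.3220]  K=[-0.7219 0.1138; -0.2505 0.2741]  nu=[0.7703, -1.3470]  x^+=[-10.1438, -3.4707]  P^+=[0.1844 0.0572; 0.0572 0.3245]

H_jac[1,1] = 0.2310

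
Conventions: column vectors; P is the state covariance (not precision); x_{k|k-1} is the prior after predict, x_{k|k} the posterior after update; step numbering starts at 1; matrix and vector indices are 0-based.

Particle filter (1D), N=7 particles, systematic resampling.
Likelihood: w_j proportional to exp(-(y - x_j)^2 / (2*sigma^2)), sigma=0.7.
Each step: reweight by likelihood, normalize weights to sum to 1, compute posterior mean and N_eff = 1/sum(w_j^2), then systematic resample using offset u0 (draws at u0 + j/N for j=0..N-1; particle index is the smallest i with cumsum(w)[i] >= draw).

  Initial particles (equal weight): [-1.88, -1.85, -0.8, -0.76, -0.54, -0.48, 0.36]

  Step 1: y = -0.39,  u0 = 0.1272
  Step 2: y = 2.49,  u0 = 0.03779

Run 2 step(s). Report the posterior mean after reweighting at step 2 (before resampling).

step 1: w=[0.0233, 0.0255, 0.1888, 0.1949, 0.2190, 0.2223, 0.1262]  mean=-0.5695  Neff=5.3149  idx=[2, 3, 3, 4, 5, 5, 6]
step 2: w=[0.0016, 0.0021, 0.0021, 0.0084, 0.0121, 0.0121, 0.9616]  mean=0.3256  Neff=1.0810  idx=[5, 6, 6, 6, 6, 6, 6]

post_mean = 0.3256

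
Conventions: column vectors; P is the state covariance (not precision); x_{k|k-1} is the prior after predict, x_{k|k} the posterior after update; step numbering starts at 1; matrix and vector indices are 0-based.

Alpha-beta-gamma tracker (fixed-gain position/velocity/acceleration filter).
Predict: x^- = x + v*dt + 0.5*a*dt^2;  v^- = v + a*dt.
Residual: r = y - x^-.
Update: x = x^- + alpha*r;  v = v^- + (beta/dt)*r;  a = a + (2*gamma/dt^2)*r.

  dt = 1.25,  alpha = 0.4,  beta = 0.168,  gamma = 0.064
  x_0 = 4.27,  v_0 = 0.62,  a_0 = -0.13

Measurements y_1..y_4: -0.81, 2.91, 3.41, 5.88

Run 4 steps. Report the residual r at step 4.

step 1: x_pred=4.9434  r=-5.7534  x^+=2.6421  v^+=-0.3158  a^+=-0.6013
step 2: x_pred=1.7776  r=1.1324  x^+=2.2305  v^+=-0.9152  a^+=-0.5086
step 3: x_pred=0.6892  r=2.7208  x^+=1.7775  v^+=-1.1852  a^+=-0.2857
step 4: x_pred=0.0728  r=5.8072  x^+=2.3957  v^+=-0.7618  a^+=0.1901

resid = 5.8072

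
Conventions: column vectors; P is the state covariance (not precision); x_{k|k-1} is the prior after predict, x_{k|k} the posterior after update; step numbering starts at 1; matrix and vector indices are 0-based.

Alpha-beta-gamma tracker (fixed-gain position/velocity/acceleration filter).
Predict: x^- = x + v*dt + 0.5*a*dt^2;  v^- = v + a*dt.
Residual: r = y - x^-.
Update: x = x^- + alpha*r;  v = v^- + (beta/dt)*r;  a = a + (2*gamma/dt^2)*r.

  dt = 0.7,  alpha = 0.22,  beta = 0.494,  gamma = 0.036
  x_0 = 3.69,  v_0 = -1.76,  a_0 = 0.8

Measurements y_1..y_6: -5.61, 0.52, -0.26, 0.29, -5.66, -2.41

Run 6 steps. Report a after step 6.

a_post = 0.5782

step 1: x_pred=2.6540  r=-8.2640  x^+=0.8359  v^+=-7.0320  a^+=-0.4143
step 2: x_pred=-4.1880  r=4.7080  x^+=-3.1522  v^+=-3.9995  a^+=0.2775
step 3: x_pred=-5.8839  r=5.6239  x^+=-4.6467  v^+=0.1636  a^+=1.1039
step 4: x_pred=-4.2617  r=4.5517  x^+=-3.2603  v^+=4.1485  a^+=1.7727
step 5: x_pred=0.0779  r=-5.7379  x^+=-1.1844  v^+=1.3400  a^+=0.9296
step 6: x_pred=-0.0187  r=-2.3913  x^+=-0.5447  v^+=0.3031  a^+=0.5782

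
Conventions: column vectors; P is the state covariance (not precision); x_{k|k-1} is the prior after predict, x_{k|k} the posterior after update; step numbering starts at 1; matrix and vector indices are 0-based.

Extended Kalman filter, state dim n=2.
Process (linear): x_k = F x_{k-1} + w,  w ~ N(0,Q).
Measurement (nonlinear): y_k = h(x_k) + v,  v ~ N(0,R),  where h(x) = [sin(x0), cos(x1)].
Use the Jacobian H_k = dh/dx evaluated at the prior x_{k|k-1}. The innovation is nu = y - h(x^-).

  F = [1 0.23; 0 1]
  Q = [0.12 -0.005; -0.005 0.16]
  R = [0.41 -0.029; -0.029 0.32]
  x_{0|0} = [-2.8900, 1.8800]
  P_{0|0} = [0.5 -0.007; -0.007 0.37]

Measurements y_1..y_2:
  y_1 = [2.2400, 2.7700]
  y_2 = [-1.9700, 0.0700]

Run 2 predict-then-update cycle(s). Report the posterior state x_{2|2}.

step 1: x^-=[-2.4576, 1.8800]  P^-=[0.6364 0.0731; 0.0731 0.5300]  H_jac=[-0.7751 0.0000; 0.0000 -0.9526]  S=[0.7923 0.0250; 0.0250 0.8009]  K=[-0.6204 -0.0676; -0.0517 -0.6287]  nu=[2.8719, 3.0743]  x^+=[-4.4471, -0.2014]  P^+=[0.3257 0.0038; 0.0038 0.2096]
step 2: x^-=[-4.4935, -0.2014]  P^-=[0.4585 0.0470; 0.0470 0.3696]  H_jac=[-0.2172 0.0000; 0.0000 0.2001]  S=[0.4316 -0.0310; -0.0310 0.3348]  K=[-0.2302 0.0068; -0.0078 0.2201]  nu=[-2.9461, -0.9098]  x^+=[-3.8214, -0.3786]  P^+=[0.4355 0.0442; 0.0442 0.3533]

x_post = [-3.8214, -0.3786]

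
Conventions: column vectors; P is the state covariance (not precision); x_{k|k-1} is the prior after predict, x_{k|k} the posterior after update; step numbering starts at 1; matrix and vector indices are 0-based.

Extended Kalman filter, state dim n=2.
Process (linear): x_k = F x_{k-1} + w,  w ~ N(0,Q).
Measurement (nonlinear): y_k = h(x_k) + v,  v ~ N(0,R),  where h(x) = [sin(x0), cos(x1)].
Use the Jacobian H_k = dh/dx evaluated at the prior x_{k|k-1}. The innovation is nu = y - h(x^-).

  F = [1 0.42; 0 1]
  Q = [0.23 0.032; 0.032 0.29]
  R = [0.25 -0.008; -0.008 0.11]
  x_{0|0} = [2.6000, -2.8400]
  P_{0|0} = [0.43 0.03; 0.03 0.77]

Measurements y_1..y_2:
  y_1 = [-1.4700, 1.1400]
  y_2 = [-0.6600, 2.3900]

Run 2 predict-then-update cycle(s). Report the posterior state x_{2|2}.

x_post = [0.2770, -0.1439]

step 1: x^-=[1.4072, -2.8400]  P^-=[0.8210 0.3854; 0.3854 1.0600]  H_jac=[0.1629 0.0000; 0.0000 0.2970]  S=[0.2718 0.0106; 0.0106 0.2035]  K=[0.4709 0.5378; 0.1707 1.5381]  nu=[-2.4566, 2.0949]  x^+=[1.3770, -0.0373]  P^+=[0.6965 0.1865; 0.1865 0.5650]
step 2: x^-=[1.3613, -0.0373]  P^-=[1.1828 0.4558; 0.4558 0.8550]  H_jac=[0.2080 0.0000; 0.0000 0.0373]  S=[0.3012 -0.0045; -0.0045 0.1112]  K=[0.8195 0.1856; 0.3192 0.2993]  nu=[-1.6381, 1.3907]  x^+=[0.2770, -0.1439]  P^+=[0.9781 0.3722; 0.3722 0.8152]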